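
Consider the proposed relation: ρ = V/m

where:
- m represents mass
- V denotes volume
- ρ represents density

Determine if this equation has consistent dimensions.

No

m (mass) has dimensions [M].
V (volume) has dimensions [L^3].
ρ (density) has dimensions [L^-3 M].

Left side: [L^-3 M]
Right side: [L^3 M^-1]

The two sides have different dimensions, so the equation is NOT dimensionally consistent.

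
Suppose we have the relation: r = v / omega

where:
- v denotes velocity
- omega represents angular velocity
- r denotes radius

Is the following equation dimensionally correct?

Yes

v (velocity) has dimensions [L T^-1].
omega (angular velocity) has dimensions [T^-1].
r (radius) has dimensions [L].

Left side: [L]
Right side: [L]

Both sides have the same dimensions, so the equation is dimensionally consistent.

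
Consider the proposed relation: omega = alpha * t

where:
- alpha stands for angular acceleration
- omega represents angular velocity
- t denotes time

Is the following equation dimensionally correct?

Yes

alpha (angular acceleration) has dimensions [T^-2].
omega (angular velocity) has dimensions [T^-1].
t (time) has dimensions [T].

Left side: [T^-1]
Right side: [T^-1]

Both sides have the same dimensions, so the equation is dimensionally consistent.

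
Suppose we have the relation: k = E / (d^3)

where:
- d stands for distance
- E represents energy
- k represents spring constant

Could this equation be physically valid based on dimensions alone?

No

d (distance) has dimensions [L].
E (energy) has dimensions [L^2 M T^-2].
k (spring constant) has dimensions [M T^-2].

Left side: [M T^-2]
Right side: [L^-1 M T^-2]

The two sides have different dimensions, so the equation is NOT dimensionally consistent.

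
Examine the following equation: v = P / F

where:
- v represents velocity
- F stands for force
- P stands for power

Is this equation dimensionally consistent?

Yes

v (velocity) has dimensions [L T^-1].
F (force) has dimensions [L M T^-2].
P (power) has dimensions [L^2 M T^-3].

Left side: [L T^-1]
Right side: [L T^-1]

Both sides have the same dimensions, so the equation is dimensionally consistent.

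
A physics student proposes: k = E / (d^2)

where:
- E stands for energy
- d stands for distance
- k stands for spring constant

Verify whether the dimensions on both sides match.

Yes

E (energy) has dimensions [L^2 M T^-2].
d (distance) has dimensions [L].
k (spring constant) has dimensions [M T^-2].

Left side: [M T^-2]
Right side: [M T^-2]

Both sides have the same dimensions, so the equation is dimensionally consistent.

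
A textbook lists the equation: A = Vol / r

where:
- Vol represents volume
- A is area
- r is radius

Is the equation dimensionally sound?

Yes

Vol (volume) has dimensions [L^3].
A (area) has dimensions [L^2].
r (radius) has dimensions [L].

Left side: [L^2]
Right side: [L^2]

Both sides have the same dimensions, so the equation is dimensionally consistent.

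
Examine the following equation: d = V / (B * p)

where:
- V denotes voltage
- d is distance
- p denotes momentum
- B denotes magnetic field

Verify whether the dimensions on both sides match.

No

V (voltage) has dimensions [I^-1 L^2 M T^-3].
d (distance) has dimensions [L].
p (momentum) has dimensions [L M T^-1].
B (magnetic field) has dimensions [I^-1 M T^-2].

Left side: [L]
Right side: [L M^-1]

The two sides have different dimensions, so the equation is NOT dimensionally consistent.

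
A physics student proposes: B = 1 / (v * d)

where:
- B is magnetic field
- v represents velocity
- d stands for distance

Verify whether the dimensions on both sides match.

No

B (magnetic field) has dimensions [I^-1 M T^-2].
v (velocity) has dimensions [L T^-1].
d (distance) has dimensions [L].

Left side: [I^-1 M T^-2]
Right side: [L^-2 T]

The two sides have different dimensions, so the equation is NOT dimensionally consistent.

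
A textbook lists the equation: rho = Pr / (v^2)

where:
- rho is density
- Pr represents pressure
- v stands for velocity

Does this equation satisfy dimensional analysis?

Yes

rho (density) has dimensions [L^-3 M].
Pr (pressure) has dimensions [L^-1 M T^-2].
v (velocity) has dimensions [L T^-1].

Left side: [L^-3 M]
Right side: [L^-3 M]

Both sides have the same dimensions, so the equation is dimensionally consistent.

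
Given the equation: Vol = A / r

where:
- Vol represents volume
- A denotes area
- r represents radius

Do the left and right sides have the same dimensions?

No

Vol (volume) has dimensions [L^3].
A (area) has dimensions [L^2].
r (radius) has dimensions [L].

Left side: [L^3]
Right side: [L]

The two sides have different dimensions, so the equation is NOT dimensionally consistent.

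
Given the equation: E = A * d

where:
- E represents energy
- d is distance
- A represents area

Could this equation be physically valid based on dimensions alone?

No

E (energy) has dimensions [L^2 M T^-2].
d (distance) has dimensions [L].
A (area) has dimensions [L^2].

Left side: [L^2 M T^-2]
Right side: [L^3]

The two sides have different dimensions, so the equation is NOT dimensionally consistent.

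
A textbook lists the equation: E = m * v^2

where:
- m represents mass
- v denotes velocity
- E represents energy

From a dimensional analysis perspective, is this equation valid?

Yes

m (mass) has dimensions [M].
v (velocity) has dimensions [L T^-1].
E (energy) has dimensions [L^2 M T^-2].

Left side: [L^2 M T^-2]
Right side: [L^2 M T^-2]

Both sides have the same dimensions, so the equation is dimensionally consistent.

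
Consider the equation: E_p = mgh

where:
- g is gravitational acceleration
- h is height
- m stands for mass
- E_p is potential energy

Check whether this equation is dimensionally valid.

Yes

g (gravitational acceleration) has dimensions [L T^-2].
h (height) has dimensions [L].
m (mass) has dimensions [M].
E_p (potential energy) has dimensions [L^2 M T^-2].

Left side: [L^2 M T^-2]
Right side: [L^2 M T^-2]

Both sides have the same dimensions, so the equation is dimensionally consistent.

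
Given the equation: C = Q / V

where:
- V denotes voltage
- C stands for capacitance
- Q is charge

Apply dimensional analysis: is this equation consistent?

Yes

V (voltage) has dimensions [I^-1 L^2 M T^-3].
C (capacitance) has dimensions [I^2 L^-2 M^-1 T^4].
Q (charge) has dimensions [I T].

Left side: [I^2 L^-2 M^-1 T^4]
Right side: [I^2 L^-2 M^-1 T^4]

Both sides have the same dimensions, so the equation is dimensionally consistent.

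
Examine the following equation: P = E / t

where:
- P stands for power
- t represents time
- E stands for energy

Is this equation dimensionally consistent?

Yes

P (power) has dimensions [L^2 M T^-3].
t (time) has dimensions [T].
E (energy) has dimensions [L^2 M T^-2].

Left side: [L^2 M T^-3]
Right side: [L^2 M T^-3]

Both sides have the same dimensions, so the equation is dimensionally consistent.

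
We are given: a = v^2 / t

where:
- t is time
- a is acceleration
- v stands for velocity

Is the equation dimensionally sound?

No

t (time) has dimensions [T].
a (acceleration) has dimensions [L T^-2].
v (velocity) has dimensions [L T^-1].

Left side: [L T^-2]
Right side: [L^2 T^-3]

The two sides have different dimensions, so the equation is NOT dimensionally consistent.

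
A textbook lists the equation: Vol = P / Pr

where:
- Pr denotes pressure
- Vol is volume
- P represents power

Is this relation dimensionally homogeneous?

No

Pr (pressure) has dimensions [L^-1 M T^-2].
Vol (volume) has dimensions [L^3].
P (power) has dimensions [L^2 M T^-3].

Left side: [L^3]
Right side: [L^3 T^-1]

The two sides have different dimensions, so the equation is NOT dimensionally consistent.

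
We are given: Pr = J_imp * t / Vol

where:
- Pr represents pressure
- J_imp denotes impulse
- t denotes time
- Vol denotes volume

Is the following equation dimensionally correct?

No

Pr (pressure) has dimensions [L^-1 M T^-2].
J_imp (impulse) has dimensions [L M T^-1].
t (time) has dimensions [T].
Vol (volume) has dimensions [L^3].

Left side: [L^-1 M T^-2]
Right side: [L^-2 M]

The two sides have different dimensions, so the equation is NOT dimensionally consistent.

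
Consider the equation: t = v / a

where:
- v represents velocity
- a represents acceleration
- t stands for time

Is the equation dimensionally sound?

Yes

v (velocity) has dimensions [L T^-1].
a (acceleration) has dimensions [L T^-2].
t (time) has dimensions [T].

Left side: [T]
Right side: [T]

Both sides have the same dimensions, so the equation is dimensionally consistent.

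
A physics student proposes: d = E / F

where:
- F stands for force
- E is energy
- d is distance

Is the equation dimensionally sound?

Yes

F (force) has dimensions [L M T^-2].
E (energy) has dimensions [L^2 M T^-2].
d (distance) has dimensions [L].

Left side: [L]
Right side: [L]

Both sides have the same dimensions, so the equation is dimensionally consistent.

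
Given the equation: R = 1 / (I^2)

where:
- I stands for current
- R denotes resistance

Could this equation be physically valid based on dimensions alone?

No

I (current) has dimensions [I].
R (resistance) has dimensions [I^-2 L^2 M T^-3].

Left side: [I^-2 L^2 M T^-3]
Right side: [I^-2]

The two sides have different dimensions, so the equation is NOT dimensionally consistent.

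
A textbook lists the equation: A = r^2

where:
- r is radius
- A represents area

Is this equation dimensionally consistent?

Yes

r (radius) has dimensions [L].
A (area) has dimensions [L^2].

Left side: [L^2]
Right side: [L^2]

Both sides have the same dimensions, so the equation is dimensionally consistent.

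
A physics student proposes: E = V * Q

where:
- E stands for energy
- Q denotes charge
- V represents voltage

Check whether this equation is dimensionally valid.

Yes

E (energy) has dimensions [L^2 M T^-2].
Q (charge) has dimensions [I T].
V (voltage) has dimensions [I^-1 L^2 M T^-3].

Left side: [L^2 M T^-2]
Right side: [L^2 M T^-2]

Both sides have the same dimensions, so the equation is dimensionally consistent.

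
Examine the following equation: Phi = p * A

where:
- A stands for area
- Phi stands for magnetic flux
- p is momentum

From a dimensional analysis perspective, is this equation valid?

No

A (area) has dimensions [L^2].
Phi (magnetic flux) has dimensions [I^-1 L^2 M T^-2].
p (momentum) has dimensions [L M T^-1].

Left side: [I^-1 L^2 M T^-2]
Right side: [L^3 M T^-1]

The two sides have different dimensions, so the equation is NOT dimensionally consistent.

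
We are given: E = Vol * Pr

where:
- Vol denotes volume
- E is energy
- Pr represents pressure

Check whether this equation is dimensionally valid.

Yes

Vol (volume) has dimensions [L^3].
E (energy) has dimensions [L^2 M T^-2].
Pr (pressure) has dimensions [L^-1 M T^-2].

Left side: [L^2 M T^-2]
Right side: [L^2 M T^-2]

Both sides have the same dimensions, so the equation is dimensionally consistent.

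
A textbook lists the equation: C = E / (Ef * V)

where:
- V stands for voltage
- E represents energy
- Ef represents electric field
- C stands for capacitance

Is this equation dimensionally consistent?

No

V (voltage) has dimensions [I^-1 L^2 M T^-3].
E (energy) has dimensions [L^2 M T^-2].
Ef (electric field) has dimensions [I^-1 L M T^-3].
C (capacitance) has dimensions [I^2 L^-2 M^-1 T^4].

Left side: [I^2 L^-2 M^-1 T^4]
Right side: [I^2 L^-1 M^-1 T^4]

The two sides have different dimensions, so the equation is NOT dimensionally consistent.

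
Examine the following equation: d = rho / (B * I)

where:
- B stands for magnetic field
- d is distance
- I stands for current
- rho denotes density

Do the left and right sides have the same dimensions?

No

B (magnetic field) has dimensions [I^-1 M T^-2].
d (distance) has dimensions [L].
I (current) has dimensions [I].
rho (density) has dimensions [L^-3 M].

Left side: [L]
Right side: [L^-3 T^2]

The two sides have different dimensions, so the equation is NOT dimensionally consistent.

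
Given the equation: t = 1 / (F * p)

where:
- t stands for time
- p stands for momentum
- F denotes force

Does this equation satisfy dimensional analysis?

No

t (time) has dimensions [T].
p (momentum) has dimensions [L M T^-1].
F (force) has dimensions [L M T^-2].

Left side: [T]
Right side: [L^-2 M^-2 T^3]

The two sides have different dimensions, so the equation is NOT dimensionally consistent.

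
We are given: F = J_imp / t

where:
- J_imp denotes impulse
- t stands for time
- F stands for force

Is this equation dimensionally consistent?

Yes

J_imp (impulse) has dimensions [L M T^-1].
t (time) has dimensions [T].
F (force) has dimensions [L M T^-2].

Left side: [L M T^-2]
Right side: [L M T^-2]

Both sides have the same dimensions, so the equation is dimensionally consistent.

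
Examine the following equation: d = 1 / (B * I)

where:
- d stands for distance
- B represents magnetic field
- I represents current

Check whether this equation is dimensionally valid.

No

d (distance) has dimensions [L].
B (magnetic field) has dimensions [I^-1 M T^-2].
I (current) has dimensions [I].

Left side: [L]
Right side: [M^-1 T^2]

The two sides have different dimensions, so the equation is NOT dimensionally consistent.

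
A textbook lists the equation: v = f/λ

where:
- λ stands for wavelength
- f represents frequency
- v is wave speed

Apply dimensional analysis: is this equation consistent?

No

λ (wavelength) has dimensions [L].
f (frequency) has dimensions [T^-1].
v (wave speed) has dimensions [L T^-1].

Left side: [L T^-1]
Right side: [L^-1 T^-1]

The two sides have different dimensions, so the equation is NOT dimensionally consistent.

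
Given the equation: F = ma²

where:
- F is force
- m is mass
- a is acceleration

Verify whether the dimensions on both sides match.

No

F (force) has dimensions [L M T^-2].
m (mass) has dimensions [M].
a (acceleration) has dimensions [L T^-2].

Left side: [L M T^-2]
Right side: [L^2 M T^-4]

The two sides have different dimensions, so the equation is NOT dimensionally consistent.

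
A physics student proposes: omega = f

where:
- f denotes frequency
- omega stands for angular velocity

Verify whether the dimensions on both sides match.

Yes

f (frequency) has dimensions [T^-1].
omega (angular velocity) has dimensions [T^-1].

Left side: [T^-1]
Right side: [T^-1]

Both sides have the same dimensions, so the equation is dimensionally consistent.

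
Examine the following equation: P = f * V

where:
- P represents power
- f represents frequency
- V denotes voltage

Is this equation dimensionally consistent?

No

P (power) has dimensions [L^2 M T^-3].
f (frequency) has dimensions [T^-1].
V (voltage) has dimensions [I^-1 L^2 M T^-3].

Left side: [L^2 M T^-3]
Right side: [I^-1 L^2 M T^-4]

The two sides have different dimensions, so the equation is NOT dimensionally consistent.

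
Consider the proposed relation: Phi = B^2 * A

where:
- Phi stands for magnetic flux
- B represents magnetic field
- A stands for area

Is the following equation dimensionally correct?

No

Phi (magnetic flux) has dimensions [I^-1 L^2 M T^-2].
B (magnetic field) has dimensions [I^-1 M T^-2].
A (area) has dimensions [L^2].

Left side: [I^-1 L^2 M T^-2]
Right side: [I^-2 L^2 M^2 T^-4]

The two sides have different dimensions, so the equation is NOT dimensionally consistent.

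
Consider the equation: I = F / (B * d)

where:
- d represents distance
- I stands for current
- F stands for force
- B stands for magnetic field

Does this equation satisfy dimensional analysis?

Yes

d (distance) has dimensions [L].
I (current) has dimensions [I].
F (force) has dimensions [L M T^-2].
B (magnetic field) has dimensions [I^-1 M T^-2].

Left side: [I]
Right side: [I]

Both sides have the same dimensions, so the equation is dimensionally consistent.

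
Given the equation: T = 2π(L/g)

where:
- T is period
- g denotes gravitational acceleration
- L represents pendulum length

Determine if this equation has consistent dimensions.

No

T (period) has dimensions [T].
g (gravitational acceleration) has dimensions [L T^-2].
L (pendulum length) has dimensions [L].

Left side: [T]
Right side: [T^2]

The two sides have different dimensions, so the equation is NOT dimensionally consistent.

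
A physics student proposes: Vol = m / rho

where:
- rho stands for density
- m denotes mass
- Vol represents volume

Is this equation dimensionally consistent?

Yes

rho (density) has dimensions [L^-3 M].
m (mass) has dimensions [M].
Vol (volume) has dimensions [L^3].

Left side: [L^3]
Right side: [L^3]

Both sides have the same dimensions, so the equation is dimensionally consistent.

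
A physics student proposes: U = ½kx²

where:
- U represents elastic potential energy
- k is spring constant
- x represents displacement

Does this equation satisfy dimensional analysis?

Yes

U (elastic potential energy) has dimensions [L^2 M T^-2].
k (spring constant) has dimensions [M T^-2].
x (displacement) has dimensions [L].

Left side: [L^2 M T^-2]
Right side: [L^2 M T^-2]

Both sides have the same dimensions, so the equation is dimensionally consistent.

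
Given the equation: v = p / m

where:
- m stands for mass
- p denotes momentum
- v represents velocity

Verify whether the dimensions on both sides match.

Yes

m (mass) has dimensions [M].
p (momentum) has dimensions [L M T^-1].
v (velocity) has dimensions [L T^-1].

Left side: [L T^-1]
Right side: [L T^-1]

Both sides have the same dimensions, so the equation is dimensionally consistent.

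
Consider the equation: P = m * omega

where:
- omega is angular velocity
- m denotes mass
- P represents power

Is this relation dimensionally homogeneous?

No

omega (angular velocity) has dimensions [T^-1].
m (mass) has dimensions [M].
P (power) has dimensions [L^2 M T^-3].

Left side: [L^2 M T^-3]
Right side: [M T^-1]

The two sides have different dimensions, so the equation is NOT dimensionally consistent.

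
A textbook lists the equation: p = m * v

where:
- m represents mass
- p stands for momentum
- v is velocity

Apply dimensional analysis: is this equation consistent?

Yes

m (mass) has dimensions [M].
p (momentum) has dimensions [L M T^-1].
v (velocity) has dimensions [L T^-1].

Left side: [L M T^-1]
Right side: [L M T^-1]

Both sides have the same dimensions, so the equation is dimensionally consistent.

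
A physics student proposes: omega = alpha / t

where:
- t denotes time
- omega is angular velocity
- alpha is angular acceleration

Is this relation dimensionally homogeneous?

No

t (time) has dimensions [T].
omega (angular velocity) has dimensions [T^-1].
alpha (angular acceleration) has dimensions [T^-2].

Left side: [T^-1]
Right side: [T^-3]

The two sides have different dimensions, so the equation is NOT dimensionally consistent.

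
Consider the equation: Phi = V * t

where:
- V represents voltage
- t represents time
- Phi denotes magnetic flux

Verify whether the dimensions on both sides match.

Yes

V (voltage) has dimensions [I^-1 L^2 M T^-3].
t (time) has dimensions [T].
Phi (magnetic flux) has dimensions [I^-1 L^2 M T^-2].

Left side: [I^-1 L^2 M T^-2]
Right side: [I^-1 L^2 M T^-2]

Both sides have the same dimensions, so the equation is dimensionally consistent.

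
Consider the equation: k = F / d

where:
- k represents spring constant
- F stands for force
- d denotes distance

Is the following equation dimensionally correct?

Yes

k (spring constant) has dimensions [M T^-2].
F (force) has dimensions [L M T^-2].
d (distance) has dimensions [L].

Left side: [M T^-2]
Right side: [M T^-2]

Both sides have the same dimensions, so the equation is dimensionally consistent.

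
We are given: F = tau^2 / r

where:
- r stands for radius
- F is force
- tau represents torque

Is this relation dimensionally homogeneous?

No

r (radius) has dimensions [L].
F (force) has dimensions [L M T^-2].
tau (torque) has dimensions [L^2 M T^-2].

Left side: [L M T^-2]
Right side: [L^3 M^2 T^-4]

The two sides have different dimensions, so the equation is NOT dimensionally consistent.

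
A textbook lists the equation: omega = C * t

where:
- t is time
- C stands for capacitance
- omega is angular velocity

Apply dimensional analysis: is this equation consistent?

No

t (time) has dimensions [T].
C (capacitance) has dimensions [I^2 L^-2 M^-1 T^4].
omega (angular velocity) has dimensions [T^-1].

Left side: [T^-1]
Right side: [I^2 L^-2 M^-1 T^5]

The two sides have different dimensions, so the equation is NOT dimensionally consistent.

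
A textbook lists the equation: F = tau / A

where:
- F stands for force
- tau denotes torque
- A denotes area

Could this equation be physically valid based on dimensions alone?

No

F (force) has dimensions [L M T^-2].
tau (torque) has dimensions [L^2 M T^-2].
A (area) has dimensions [L^2].

Left side: [L M T^-2]
Right side: [M T^-2]

The two sides have different dimensions, so the equation is NOT dimensionally consistent.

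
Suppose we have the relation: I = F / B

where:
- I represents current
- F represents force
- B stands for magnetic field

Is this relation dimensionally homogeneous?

No

I (current) has dimensions [I].
F (force) has dimensions [L M T^-2].
B (magnetic field) has dimensions [I^-1 M T^-2].

Left side: [I]
Right side: [I L]

The two sides have different dimensions, so the equation is NOT dimensionally consistent.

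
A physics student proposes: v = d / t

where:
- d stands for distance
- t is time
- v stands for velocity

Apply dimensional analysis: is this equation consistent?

Yes

d (distance) has dimensions [L].
t (time) has dimensions [T].
v (velocity) has dimensions [L T^-1].

Left side: [L T^-1]
Right side: [L T^-1]

Both sides have the same dimensions, so the equation is dimensionally consistent.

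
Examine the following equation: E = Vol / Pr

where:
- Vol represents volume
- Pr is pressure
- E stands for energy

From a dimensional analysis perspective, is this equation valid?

No

Vol (volume) has dimensions [L^3].
Pr (pressure) has dimensions [L^-1 M T^-2].
E (energy) has dimensions [L^2 M T^-2].

Left side: [L^2 M T^-2]
Right side: [L^4 M^-1 T^2]

The two sides have different dimensions, so the equation is NOT dimensionally consistent.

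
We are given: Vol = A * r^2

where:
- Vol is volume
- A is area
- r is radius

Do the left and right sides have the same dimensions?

No

Vol (volume) has dimensions [L^3].
A (area) has dimensions [L^2].
r (radius) has dimensions [L].

Left side: [L^3]
Right side: [L^4]

The two sides have different dimensions, so the equation is NOT dimensionally consistent.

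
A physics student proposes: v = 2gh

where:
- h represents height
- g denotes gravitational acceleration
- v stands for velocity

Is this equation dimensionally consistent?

No

h (height) has dimensions [L].
g (gravitational acceleration) has dimensions [L T^-2].
v (velocity) has dimensions [L T^-1].

Left side: [L T^-1]
Right side: [L^2 T^-2]

The two sides have different dimensions, so the equation is NOT dimensionally consistent.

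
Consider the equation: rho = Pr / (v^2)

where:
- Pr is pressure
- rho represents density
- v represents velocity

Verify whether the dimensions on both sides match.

Yes

Pr (pressure) has dimensions [L^-1 M T^-2].
rho (density) has dimensions [L^-3 M].
v (velocity) has dimensions [L T^-1].

Left side: [L^-3 M]
Right side: [L^-3 M]

Both sides have the same dimensions, so the equation is dimensionally consistent.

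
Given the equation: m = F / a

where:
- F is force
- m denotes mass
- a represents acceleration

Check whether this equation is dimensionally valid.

Yes

F (force) has dimensions [L M T^-2].
m (mass) has dimensions [M].
a (acceleration) has dimensions [L T^-2].

Left side: [M]
Right side: [M]

Both sides have the same dimensions, so the equation is dimensionally consistent.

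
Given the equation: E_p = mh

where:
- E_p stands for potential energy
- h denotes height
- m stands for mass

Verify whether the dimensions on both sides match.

No

E_p (potential energy) has dimensions [L^2 M T^-2].
h (height) has dimensions [L].
m (mass) has dimensions [M].

Left side: [L^2 M T^-2]
Right side: [L M]

The two sides have different dimensions, so the equation is NOT dimensionally consistent.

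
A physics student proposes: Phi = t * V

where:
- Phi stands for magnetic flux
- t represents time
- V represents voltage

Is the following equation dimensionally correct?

Yes

Phi (magnetic flux) has dimensions [I^-1 L^2 M T^-2].
t (time) has dimensions [T].
V (voltage) has dimensions [I^-1 L^2 M T^-3].

Left side: [I^-1 L^2 M T^-2]
Right side: [I^-1 L^2 M T^-2]

Both sides have the same dimensions, so the equation is dimensionally consistent.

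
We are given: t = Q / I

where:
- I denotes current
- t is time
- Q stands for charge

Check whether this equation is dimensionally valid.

Yes

I (current) has dimensions [I].
t (time) has dimensions [T].
Q (charge) has dimensions [I T].

Left side: [T]
Right side: [T]

Both sides have the same dimensions, so the equation is dimensionally consistent.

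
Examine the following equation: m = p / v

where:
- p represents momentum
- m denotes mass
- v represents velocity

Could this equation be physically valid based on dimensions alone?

Yes

p (momentum) has dimensions [L M T^-1].
m (mass) has dimensions [M].
v (velocity) has dimensions [L T^-1].

Left side: [M]
Right side: [M]

Both sides have the same dimensions, so the equation is dimensionally consistent.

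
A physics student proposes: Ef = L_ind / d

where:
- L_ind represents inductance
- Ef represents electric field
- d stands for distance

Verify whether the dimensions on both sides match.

No

L_ind (inductance) has dimensions [I^-2 L^2 M T^-2].
Ef (electric field) has dimensions [I^-1 L M T^-3].
d (distance) has dimensions [L].

Left side: [I^-1 L M T^-3]
Right side: [I^-2 L M T^-2]

The two sides have different dimensions, so the equation is NOT dimensionally consistent.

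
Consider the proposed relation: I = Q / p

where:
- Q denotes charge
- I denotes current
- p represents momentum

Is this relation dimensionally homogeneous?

No

Q (charge) has dimensions [I T].
I (current) has dimensions [I].
p (momentum) has dimensions [L M T^-1].

Left side: [I]
Right side: [I L^-1 M^-1 T^2]

The two sides have different dimensions, so the equation is NOT dimensionally consistent.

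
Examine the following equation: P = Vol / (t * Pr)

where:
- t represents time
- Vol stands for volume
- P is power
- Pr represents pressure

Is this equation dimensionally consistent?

No

t (time) has dimensions [T].
Vol (volume) has dimensions [L^3].
P (power) has dimensions [L^2 M T^-3].
Pr (pressure) has dimensions [L^-1 M T^-2].

Left side: [L^2 M T^-3]
Right side: [L^4 M^-1 T]

The two sides have different dimensions, so the equation is NOT dimensionally consistent.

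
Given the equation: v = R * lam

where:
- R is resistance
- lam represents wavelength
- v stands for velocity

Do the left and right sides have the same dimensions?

No

R (resistance) has dimensions [I^-2 L^2 M T^-3].
lam (wavelength) has dimensions [L].
v (velocity) has dimensions [L T^-1].

Left side: [L T^-1]
Right side: [I^-2 L^3 M T^-3]

The two sides have different dimensions, so the equation is NOT dimensionally consistent.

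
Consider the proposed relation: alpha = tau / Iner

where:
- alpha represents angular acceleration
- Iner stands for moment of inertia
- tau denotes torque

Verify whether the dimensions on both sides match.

Yes

alpha (angular acceleration) has dimensions [T^-2].
Iner (moment of inertia) has dimensions [L^2 M].
tau (torque) has dimensions [L^2 M T^-2].

Left side: [T^-2]
Right side: [T^-2]

Both sides have the same dimensions, so the equation is dimensionally consistent.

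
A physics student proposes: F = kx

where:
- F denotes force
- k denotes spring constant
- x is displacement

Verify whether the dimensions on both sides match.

Yes

F (force) has dimensions [L M T^-2].
k (spring constant) has dimensions [M T^-2].
x (displacement) has dimensions [L].

Left side: [L M T^-2]
Right side: [L M T^-2]

Both sides have the same dimensions, so the equation is dimensionally consistent.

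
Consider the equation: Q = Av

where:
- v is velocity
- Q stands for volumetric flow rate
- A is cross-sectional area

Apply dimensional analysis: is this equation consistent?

Yes

v (velocity) has dimensions [L T^-1].
Q (volumetric flow rate) has dimensions [L^3 T^-1].
A (cross-sectional area) has dimensions [L^2].

Left side: [L^3 T^-1]
Right side: [L^3 T^-1]

Both sides have the same dimensions, so the equation is dimensionally consistent.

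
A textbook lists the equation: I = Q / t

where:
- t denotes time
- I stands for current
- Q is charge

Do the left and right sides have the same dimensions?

Yes

t (time) has dimensions [T].
I (current) has dimensions [I].
Q (charge) has dimensions [I T].

Left side: [I]
Right side: [I]

Both sides have the same dimensions, so the equation is dimensionally consistent.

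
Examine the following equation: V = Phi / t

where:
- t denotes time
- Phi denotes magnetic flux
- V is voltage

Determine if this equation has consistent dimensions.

Yes

t (time) has dimensions [T].
Phi (magnetic flux) has dimensions [I^-1 L^2 M T^-2].
V (voltage) has dimensions [I^-1 L^2 M T^-3].

Left side: [I^-1 L^2 M T^-3]
Right side: [I^-1 L^2 M T^-3]

Both sides have the same dimensions, so the equation is dimensionally consistent.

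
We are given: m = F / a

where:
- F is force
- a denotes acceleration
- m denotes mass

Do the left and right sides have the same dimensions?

Yes

F (force) has dimensions [L M T^-2].
a (acceleration) has dimensions [L T^-2].
m (mass) has dimensions [M].

Left side: [M]
Right side: [M]

Both sides have the same dimensions, so the equation is dimensionally consistent.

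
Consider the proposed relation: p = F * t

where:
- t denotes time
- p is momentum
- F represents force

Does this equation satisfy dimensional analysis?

Yes

t (time) has dimensions [T].
p (momentum) has dimensions [L M T^-1].
F (force) has dimensions [L M T^-2].

Left side: [L M T^-1]
Right side: [L M T^-1]

Both sides have the same dimensions, so the equation is dimensionally consistent.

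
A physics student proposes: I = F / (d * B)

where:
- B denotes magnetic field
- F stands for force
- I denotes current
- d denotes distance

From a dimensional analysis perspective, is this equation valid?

Yes

B (magnetic field) has dimensions [I^-1 M T^-2].
F (force) has dimensions [L M T^-2].
I (current) has dimensions [I].
d (distance) has dimensions [L].

Left side: [I]
Right side: [I]

Both sides have the same dimensions, so the equation is dimensionally consistent.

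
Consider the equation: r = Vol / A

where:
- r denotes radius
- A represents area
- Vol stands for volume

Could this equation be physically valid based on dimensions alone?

Yes

r (radius) has dimensions [L].
A (area) has dimensions [L^2].
Vol (volume) has dimensions [L^3].

Left side: [L]
Right side: [L]

Both sides have the same dimensions, so the equation is dimensionally consistent.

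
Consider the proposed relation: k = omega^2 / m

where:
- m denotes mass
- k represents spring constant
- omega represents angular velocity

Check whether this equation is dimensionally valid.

No

m (mass) has dimensions [M].
k (spring constant) has dimensions [M T^-2].
omega (angular velocity) has dimensions [T^-1].

Left side: [M T^-2]
Right side: [M^-1 T^-2]

The two sides have different dimensions, so the equation is NOT dimensionally consistent.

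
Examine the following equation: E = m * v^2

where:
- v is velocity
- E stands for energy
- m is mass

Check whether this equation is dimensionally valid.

Yes

v (velocity) has dimensions [L T^-1].
E (energy) has dimensions [L^2 M T^-2].
m (mass) has dimensions [M].

Left side: [L^2 M T^-2]
Right side: [L^2 M T^-2]

Both sides have the same dimensions, so the equation is dimensionally consistent.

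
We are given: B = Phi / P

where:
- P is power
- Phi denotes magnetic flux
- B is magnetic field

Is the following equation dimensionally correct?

No

P (power) has dimensions [L^2 M T^-3].
Phi (magnetic flux) has dimensions [I^-1 L^2 M T^-2].
B (magnetic field) has dimensions [I^-1 M T^-2].

Left side: [I^-1 M T^-2]
Right side: [I^-1 T]

The two sides have different dimensions, so the equation is NOT dimensionally consistent.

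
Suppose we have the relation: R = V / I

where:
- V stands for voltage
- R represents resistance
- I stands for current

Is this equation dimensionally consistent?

Yes

V (voltage) has dimensions [I^-1 L^2 M T^-3].
R (resistance) has dimensions [I^-2 L^2 M T^-3].
I (current) has dimensions [I].

Left side: [I^-2 L^2 M T^-3]
Right side: [I^-2 L^2 M T^-3]

Both sides have the same dimensions, so the equation is dimensionally consistent.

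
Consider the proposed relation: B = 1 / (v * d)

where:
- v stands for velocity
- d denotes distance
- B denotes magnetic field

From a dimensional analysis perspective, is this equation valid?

No

v (velocity) has dimensions [L T^-1].
d (distance) has dimensions [L].
B (magnetic field) has dimensions [I^-1 M T^-2].

Left side: [I^-1 M T^-2]
Right side: [L^-2 T]

The two sides have different dimensions, so the equation is NOT dimensionally consistent.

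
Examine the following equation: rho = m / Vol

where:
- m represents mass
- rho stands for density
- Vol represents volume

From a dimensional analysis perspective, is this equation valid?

Yes

m (mass) has dimensions [M].
rho (density) has dimensions [L^-3 M].
Vol (volume) has dimensions [L^3].

Left side: [L^-3 M]
Right side: [L^-3 M]

Both sides have the same dimensions, so the equation is dimensionally consistent.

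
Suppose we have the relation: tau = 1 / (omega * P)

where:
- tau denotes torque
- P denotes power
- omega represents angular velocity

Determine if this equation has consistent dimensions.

No

tau (torque) has dimensions [L^2 M T^-2].
P (power) has dimensions [L^2 M T^-3].
omega (angular velocity) has dimensions [T^-1].

Left side: [L^2 M T^-2]
Right side: [L^-2 M^-1 T^4]

The two sides have different dimensions, so the equation is NOT dimensionally consistent.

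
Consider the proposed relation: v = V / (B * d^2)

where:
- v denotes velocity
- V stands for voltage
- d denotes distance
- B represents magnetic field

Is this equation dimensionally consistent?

No

v (velocity) has dimensions [L T^-1].
V (voltage) has dimensions [I^-1 L^2 M T^-3].
d (distance) has dimensions [L].
B (magnetic field) has dimensions [I^-1 M T^-2].

Left side: [L T^-1]
Right side: [T^-1]

The two sides have different dimensions, so the equation is NOT dimensionally consistent.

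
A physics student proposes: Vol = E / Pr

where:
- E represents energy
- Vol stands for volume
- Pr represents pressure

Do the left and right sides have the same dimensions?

Yes

E (energy) has dimensions [L^2 M T^-2].
Vol (volume) has dimensions [L^3].
Pr (pressure) has dimensions [L^-1 M T^-2].

Left side: [L^3]
Right side: [L^3]

Both sides have the same dimensions, so the equation is dimensionally consistent.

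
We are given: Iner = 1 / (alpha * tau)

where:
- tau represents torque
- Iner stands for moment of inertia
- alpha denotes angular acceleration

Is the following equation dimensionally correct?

No

tau (torque) has dimensions [L^2 M T^-2].
Iner (moment of inertia) has dimensions [L^2 M].
alpha (angular acceleration) has dimensions [T^-2].

Left side: [L^2 M]
Right side: [L^-2 M^-1 T^4]

The two sides have different dimensions, so the equation is NOT dimensionally consistent.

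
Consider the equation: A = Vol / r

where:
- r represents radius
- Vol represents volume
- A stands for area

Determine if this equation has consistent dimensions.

Yes

r (radius) has dimensions [L].
Vol (volume) has dimensions [L^3].
A (area) has dimensions [L^2].

Left side: [L^2]
Right side: [L^2]

Both sides have the same dimensions, so the equation is dimensionally consistent.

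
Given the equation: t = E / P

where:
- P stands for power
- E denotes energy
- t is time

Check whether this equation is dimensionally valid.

Yes

P (power) has dimensions [L^2 M T^-3].
E (energy) has dimensions [L^2 M T^-2].
t (time) has dimensions [T].

Left side: [T]
Right side: [T]

Both sides have the same dimensions, so the equation is dimensionally consistent.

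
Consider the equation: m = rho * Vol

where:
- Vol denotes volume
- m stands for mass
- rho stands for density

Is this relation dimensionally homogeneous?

Yes

Vol (volume) has dimensions [L^3].
m (mass) has dimensions [M].
rho (density) has dimensions [L^-3 M].

Left side: [M]
Right side: [M]

Both sides have the same dimensions, so the equation is dimensionally consistent.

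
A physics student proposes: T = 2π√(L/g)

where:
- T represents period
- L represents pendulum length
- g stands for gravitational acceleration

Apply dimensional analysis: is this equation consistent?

Yes

T (period) has dimensions [T].
L (pendulum length) has dimensions [L].
g (gravitational acceleration) has dimensions [L T^-2].

Left side: [T]
Right side: [T]

Both sides have the same dimensions, so the equation is dimensionally consistent.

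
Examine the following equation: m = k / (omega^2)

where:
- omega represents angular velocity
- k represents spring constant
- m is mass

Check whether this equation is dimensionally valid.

Yes

omega (angular velocity) has dimensions [T^-1].
k (spring constant) has dimensions [M T^-2].
m (mass) has dimensions [M].

Left side: [M]
Right side: [M]

Both sides have the same dimensions, so the equation is dimensionally consistent.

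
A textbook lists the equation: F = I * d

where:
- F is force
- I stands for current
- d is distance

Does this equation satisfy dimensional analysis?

No

F (force) has dimensions [L M T^-2].
I (current) has dimensions [I].
d (distance) has dimensions [L].

Left side: [L M T^-2]
Right side: [I L]

The two sides have different dimensions, so the equation is NOT dimensionally consistent.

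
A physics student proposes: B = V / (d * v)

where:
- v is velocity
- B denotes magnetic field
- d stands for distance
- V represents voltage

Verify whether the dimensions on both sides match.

Yes

v (velocity) has dimensions [L T^-1].
B (magnetic field) has dimensions [I^-1 M T^-2].
d (distance) has dimensions [L].
V (voltage) has dimensions [I^-1 L^2 M T^-3].

Left side: [I^-1 M T^-2]
Right side: [I^-1 M T^-2]

Both sides have the same dimensions, so the equation is dimensionally consistent.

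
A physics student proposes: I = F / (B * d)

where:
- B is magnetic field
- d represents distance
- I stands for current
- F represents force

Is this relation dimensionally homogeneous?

Yes

B (magnetic field) has dimensions [I^-1 M T^-2].
d (distance) has dimensions [L].
I (current) has dimensions [I].
F (force) has dimensions [L M T^-2].

Left side: [I]
Right side: [I]

Both sides have the same dimensions, so the equation is dimensionally consistent.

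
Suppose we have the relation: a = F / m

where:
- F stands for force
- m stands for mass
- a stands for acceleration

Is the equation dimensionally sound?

Yes

F (force) has dimensions [L M T^-2].
m (mass) has dimensions [M].
a (acceleration) has dimensions [L T^-2].

Left side: [L T^-2]
Right side: [L T^-2]

Both sides have the same dimensions, so the equation is dimensionally consistent.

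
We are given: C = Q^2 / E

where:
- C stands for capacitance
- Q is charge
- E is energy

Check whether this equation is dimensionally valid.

Yes

C (capacitance) has dimensions [I^2 L^-2 M^-1 T^4].
Q (charge) has dimensions [I T].
E (energy) has dimensions [L^2 M T^-2].

Left side: [I^2 L^-2 M^-1 T^4]
Right side: [I^2 L^-2 M^-1 T^4]

Both sides have the same dimensions, so the equation is dimensionally consistent.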